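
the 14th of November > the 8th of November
True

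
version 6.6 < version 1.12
False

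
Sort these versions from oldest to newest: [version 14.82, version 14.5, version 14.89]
[version 14.5, version 14.82, version 14.89]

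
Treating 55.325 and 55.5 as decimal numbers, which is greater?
55.5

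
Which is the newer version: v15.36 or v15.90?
v15.90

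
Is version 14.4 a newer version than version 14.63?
No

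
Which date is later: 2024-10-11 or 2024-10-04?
2024-10-11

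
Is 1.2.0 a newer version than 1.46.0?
No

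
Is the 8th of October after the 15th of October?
No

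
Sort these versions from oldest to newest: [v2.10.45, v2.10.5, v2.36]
[v2.10.5, v2.10.45, v2.36]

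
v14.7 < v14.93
True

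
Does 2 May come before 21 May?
Yes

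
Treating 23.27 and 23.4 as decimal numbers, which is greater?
23.4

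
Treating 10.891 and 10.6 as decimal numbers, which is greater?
10.891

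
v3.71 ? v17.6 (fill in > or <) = <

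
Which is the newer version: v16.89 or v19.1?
v19.1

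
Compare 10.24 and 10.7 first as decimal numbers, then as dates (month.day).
As decimals: 10.24 < 10.7. As dates: 10/24 is later than 10/7 (day 24 > day 7).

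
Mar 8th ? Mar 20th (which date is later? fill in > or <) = <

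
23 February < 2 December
True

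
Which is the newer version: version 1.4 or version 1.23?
version 1.23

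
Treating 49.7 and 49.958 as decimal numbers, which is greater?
49.958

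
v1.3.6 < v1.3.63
True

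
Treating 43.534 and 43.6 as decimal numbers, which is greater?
43.6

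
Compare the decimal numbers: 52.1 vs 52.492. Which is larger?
52.492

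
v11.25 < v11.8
False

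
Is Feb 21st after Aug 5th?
No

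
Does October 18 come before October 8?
No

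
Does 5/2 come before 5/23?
Yes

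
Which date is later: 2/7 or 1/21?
2/7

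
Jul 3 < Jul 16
True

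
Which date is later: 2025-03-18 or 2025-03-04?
2025-03-18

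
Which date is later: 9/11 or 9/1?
9/11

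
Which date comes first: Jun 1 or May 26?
May 26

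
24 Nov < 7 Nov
False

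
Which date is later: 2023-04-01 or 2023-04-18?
2023-04-18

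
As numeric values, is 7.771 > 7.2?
True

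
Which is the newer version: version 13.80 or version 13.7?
version 13.80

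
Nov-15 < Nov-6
False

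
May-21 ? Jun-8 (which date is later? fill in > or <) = <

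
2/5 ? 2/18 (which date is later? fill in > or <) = <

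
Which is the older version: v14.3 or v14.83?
v14.3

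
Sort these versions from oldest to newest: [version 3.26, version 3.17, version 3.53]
[version 3.17, version 3.26, version 3.53]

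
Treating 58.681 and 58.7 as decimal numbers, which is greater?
58.7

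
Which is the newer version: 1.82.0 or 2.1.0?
2.1.0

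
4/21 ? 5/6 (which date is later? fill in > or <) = <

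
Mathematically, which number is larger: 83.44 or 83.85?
83.85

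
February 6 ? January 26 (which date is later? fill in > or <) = >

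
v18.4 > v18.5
False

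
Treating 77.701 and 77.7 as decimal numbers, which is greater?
77.701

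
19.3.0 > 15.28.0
True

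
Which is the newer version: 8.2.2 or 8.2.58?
8.2.58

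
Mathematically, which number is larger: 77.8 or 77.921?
77.921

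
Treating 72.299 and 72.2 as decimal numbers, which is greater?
72.299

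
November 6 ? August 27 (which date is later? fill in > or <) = >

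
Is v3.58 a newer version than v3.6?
Yes. Version numbers are compared segment by segment as integers, not as decimals: minor version 58 > 6, so v3.58 > v3.6 (even though the decimal 3.58 < 3.6).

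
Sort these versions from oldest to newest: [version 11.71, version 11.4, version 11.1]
[version 11.1, version 11.4, version 11.71]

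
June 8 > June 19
False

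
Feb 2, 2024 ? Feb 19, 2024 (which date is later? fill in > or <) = <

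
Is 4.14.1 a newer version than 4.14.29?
No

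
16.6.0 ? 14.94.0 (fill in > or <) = >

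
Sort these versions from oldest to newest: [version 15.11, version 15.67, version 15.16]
[version 15.11, version 15.16, version 15.67]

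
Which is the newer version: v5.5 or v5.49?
v5.49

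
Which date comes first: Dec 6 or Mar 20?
Mar 20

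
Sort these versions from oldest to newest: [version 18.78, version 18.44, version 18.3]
[version 18.3, version 18.44, version 18.78]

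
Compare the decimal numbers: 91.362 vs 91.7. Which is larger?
91.7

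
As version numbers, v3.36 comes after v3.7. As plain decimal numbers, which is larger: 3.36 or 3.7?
3.7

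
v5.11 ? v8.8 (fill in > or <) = <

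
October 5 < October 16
True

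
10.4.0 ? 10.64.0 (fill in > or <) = <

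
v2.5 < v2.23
True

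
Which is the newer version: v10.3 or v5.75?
v10.3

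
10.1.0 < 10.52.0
True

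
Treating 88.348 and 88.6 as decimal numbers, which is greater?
88.6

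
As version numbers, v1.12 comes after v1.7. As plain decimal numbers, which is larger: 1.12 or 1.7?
1.7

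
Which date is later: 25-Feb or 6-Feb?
25-Feb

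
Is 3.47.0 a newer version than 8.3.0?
No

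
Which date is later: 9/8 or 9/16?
9/16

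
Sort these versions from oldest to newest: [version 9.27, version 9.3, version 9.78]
[version 9.3, version 9.27, version 9.78]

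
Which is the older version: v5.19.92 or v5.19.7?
v5.19.7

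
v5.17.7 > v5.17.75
False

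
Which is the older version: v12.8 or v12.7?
v12.7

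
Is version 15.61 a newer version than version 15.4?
Yes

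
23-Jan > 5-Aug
False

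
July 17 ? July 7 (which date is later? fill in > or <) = >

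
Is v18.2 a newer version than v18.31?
No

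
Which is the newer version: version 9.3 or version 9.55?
version 9.55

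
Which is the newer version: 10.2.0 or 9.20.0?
10.2.0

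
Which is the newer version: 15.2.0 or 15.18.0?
15.18.0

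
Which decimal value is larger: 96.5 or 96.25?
96.5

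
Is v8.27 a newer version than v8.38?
No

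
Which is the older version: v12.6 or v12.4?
v12.4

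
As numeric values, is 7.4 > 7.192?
True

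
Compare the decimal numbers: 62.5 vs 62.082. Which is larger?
62.5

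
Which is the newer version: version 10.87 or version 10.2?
version 10.87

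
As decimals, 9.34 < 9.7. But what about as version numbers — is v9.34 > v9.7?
True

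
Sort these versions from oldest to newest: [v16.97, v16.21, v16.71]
[v16.21, v16.71, v16.97]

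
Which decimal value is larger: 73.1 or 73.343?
73.343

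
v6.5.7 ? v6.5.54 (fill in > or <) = <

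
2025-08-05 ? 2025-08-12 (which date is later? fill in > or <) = <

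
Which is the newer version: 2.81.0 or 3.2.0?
3.2.0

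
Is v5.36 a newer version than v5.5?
Yes. Version numbers are compared segment by segment as integers, not as decimals: minor version 36 > 5, so v5.36 > v5.5 (even though the decimal 5.36 < 5.5).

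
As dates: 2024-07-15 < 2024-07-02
False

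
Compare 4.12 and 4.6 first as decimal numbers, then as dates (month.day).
As decimals: 4.12 < 4.6. As dates: 4/12 is later than 4/6 (day 12 > day 6).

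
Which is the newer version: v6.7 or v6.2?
v6.7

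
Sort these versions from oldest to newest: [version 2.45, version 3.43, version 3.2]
[version 2.45, version 3.2, version 3.43]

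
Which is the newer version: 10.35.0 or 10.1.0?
10.35.0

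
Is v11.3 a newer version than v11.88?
No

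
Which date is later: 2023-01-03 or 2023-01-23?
2023-01-23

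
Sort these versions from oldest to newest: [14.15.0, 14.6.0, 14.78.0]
[14.6.0, 14.15.0, 14.78.0]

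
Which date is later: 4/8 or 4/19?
4/19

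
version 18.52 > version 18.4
True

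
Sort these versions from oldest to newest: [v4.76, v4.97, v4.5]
[v4.5, v4.76, v4.97]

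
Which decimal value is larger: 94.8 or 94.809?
94.809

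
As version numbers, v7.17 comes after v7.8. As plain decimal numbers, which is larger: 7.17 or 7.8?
7.8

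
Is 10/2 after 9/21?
Yes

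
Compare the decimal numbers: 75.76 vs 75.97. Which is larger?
75.97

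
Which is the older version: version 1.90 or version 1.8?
version 1.8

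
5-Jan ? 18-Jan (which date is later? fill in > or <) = <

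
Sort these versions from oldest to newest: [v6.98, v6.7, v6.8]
[v6.7, v6.8, v6.98]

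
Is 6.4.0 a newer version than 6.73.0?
No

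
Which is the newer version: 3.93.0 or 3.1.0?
3.93.0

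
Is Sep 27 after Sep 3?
Yes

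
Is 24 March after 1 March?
Yes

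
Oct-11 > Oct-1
True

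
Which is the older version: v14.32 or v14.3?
v14.3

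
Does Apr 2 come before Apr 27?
Yes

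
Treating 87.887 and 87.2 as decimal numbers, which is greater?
87.887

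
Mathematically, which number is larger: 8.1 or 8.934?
8.934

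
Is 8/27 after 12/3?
No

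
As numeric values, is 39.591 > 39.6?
False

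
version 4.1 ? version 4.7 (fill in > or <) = <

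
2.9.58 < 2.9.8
False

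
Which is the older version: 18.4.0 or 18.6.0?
18.4.0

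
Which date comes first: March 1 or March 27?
March 1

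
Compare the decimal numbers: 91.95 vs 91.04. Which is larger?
91.95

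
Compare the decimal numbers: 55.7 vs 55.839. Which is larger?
55.839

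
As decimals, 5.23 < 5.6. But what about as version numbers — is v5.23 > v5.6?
True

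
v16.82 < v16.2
False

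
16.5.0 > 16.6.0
False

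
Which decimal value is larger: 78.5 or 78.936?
78.936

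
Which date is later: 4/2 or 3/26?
4/2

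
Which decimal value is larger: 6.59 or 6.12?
6.59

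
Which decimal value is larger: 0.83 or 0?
0.83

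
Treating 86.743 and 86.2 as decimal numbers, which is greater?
86.743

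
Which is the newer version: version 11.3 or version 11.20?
version 11.20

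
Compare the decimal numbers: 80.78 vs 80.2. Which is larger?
80.78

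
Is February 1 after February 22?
No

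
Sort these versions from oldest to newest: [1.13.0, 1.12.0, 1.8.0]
[1.8.0, 1.12.0, 1.13.0]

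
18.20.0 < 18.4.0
False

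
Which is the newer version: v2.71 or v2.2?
v2.71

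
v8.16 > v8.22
False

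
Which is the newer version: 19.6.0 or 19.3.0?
19.6.0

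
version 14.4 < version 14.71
True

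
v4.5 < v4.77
True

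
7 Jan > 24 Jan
False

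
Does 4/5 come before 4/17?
Yes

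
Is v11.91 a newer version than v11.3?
Yes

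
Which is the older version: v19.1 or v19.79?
v19.1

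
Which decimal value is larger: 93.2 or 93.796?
93.796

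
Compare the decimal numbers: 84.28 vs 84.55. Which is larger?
84.55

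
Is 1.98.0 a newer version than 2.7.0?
No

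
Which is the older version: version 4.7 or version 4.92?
version 4.7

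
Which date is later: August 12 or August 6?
August 12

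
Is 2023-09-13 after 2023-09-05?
Yes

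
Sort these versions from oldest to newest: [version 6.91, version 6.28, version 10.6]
[version 6.28, version 6.91, version 10.6]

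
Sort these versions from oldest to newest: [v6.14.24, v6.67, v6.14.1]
[v6.14.1, v6.14.24, v6.67]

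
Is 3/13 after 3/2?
Yes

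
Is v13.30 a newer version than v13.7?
Yes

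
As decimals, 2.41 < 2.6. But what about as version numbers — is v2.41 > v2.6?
True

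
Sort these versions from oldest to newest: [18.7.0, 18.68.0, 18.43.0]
[18.7.0, 18.43.0, 18.68.0]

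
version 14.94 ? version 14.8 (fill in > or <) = >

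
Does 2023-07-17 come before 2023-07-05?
No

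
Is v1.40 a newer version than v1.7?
Yes. Version numbers are compared segment by segment as integers, not as decimals: minor version 40 > 7, so v1.40 > v1.7 (even though the decimal 1.40 < 1.7).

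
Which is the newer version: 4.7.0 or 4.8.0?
4.8.0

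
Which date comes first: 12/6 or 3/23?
3/23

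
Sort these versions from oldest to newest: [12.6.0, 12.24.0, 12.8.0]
[12.6.0, 12.8.0, 12.24.0]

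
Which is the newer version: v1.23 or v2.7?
v2.7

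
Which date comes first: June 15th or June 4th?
June 4th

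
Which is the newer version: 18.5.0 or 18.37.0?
18.37.0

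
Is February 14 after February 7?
Yes. Day 14 comes after day 7 in February — this is a date comparison, not a decimal one (the decimal 2.14 would be smaller than 2.7).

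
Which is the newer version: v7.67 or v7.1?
v7.67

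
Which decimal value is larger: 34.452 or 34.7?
34.7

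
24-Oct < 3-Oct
False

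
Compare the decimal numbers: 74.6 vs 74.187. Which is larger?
74.6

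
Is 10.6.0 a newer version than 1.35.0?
Yes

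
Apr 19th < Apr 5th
False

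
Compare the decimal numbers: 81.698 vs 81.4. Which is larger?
81.698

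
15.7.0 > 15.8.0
False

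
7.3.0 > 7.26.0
False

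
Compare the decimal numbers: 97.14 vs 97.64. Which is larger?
97.64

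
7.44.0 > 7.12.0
True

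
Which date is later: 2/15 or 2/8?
2/15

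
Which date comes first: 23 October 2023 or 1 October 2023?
1 October 2023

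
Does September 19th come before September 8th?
No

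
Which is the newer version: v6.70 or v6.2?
v6.70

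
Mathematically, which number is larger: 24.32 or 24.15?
24.32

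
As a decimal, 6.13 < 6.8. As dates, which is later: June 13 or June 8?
June 13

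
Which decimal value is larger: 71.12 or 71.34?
71.34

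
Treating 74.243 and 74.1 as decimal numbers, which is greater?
74.243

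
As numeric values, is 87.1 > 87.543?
False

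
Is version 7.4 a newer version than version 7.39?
No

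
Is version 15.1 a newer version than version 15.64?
No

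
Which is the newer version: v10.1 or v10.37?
v10.37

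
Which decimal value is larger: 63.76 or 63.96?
63.96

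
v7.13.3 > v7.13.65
False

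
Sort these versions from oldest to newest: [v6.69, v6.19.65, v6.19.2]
[v6.19.2, v6.19.65, v6.69]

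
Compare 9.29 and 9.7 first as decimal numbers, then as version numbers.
As decimals: 9.29 < 9.7. As versions: v9.29 > v9.7 (minor version 29 > 7).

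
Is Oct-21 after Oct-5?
Yes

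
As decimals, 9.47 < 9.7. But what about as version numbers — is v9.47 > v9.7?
True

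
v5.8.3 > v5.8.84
False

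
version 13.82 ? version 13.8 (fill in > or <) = >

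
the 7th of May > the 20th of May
False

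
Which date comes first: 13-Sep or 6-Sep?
6-Sep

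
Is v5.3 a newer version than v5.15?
No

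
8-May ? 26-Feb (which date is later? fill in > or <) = >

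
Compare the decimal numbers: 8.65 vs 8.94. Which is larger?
8.94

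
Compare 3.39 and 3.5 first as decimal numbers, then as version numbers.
As decimals: 3.39 < 3.5. As versions: v3.39 > v3.5 (minor version 39 > 5).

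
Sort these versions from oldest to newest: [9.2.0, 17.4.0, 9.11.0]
[9.2.0, 9.11.0, 17.4.0]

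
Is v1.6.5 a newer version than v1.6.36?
No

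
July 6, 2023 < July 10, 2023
True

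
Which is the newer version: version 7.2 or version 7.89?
version 7.89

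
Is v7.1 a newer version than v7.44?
No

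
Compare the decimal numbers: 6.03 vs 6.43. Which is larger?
6.43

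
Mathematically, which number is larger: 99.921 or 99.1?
99.921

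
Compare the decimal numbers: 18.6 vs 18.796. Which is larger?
18.796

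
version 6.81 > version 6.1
True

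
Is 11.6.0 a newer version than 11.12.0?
No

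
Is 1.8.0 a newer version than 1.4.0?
Yes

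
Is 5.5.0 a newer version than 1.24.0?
Yes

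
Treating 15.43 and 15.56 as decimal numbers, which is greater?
15.56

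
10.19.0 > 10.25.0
False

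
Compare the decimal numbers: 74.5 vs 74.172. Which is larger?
74.5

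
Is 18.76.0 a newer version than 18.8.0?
Yes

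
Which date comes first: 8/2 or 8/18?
8/2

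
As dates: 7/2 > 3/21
True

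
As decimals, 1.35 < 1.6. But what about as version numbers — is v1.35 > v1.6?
True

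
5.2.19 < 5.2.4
False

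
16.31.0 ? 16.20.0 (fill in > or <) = >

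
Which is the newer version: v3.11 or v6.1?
v6.1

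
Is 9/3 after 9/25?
No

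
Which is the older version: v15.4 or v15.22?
v15.4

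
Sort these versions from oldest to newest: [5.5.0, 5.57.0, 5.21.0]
[5.5.0, 5.21.0, 5.57.0]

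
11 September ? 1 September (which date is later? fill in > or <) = >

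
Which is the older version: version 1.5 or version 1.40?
version 1.5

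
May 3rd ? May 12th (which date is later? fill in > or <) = <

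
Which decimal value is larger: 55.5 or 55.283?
55.5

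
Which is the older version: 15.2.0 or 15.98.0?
15.2.0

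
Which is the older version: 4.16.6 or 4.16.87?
4.16.6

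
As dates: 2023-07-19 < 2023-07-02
False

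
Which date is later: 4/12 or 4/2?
4/12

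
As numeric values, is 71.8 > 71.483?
True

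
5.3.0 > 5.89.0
False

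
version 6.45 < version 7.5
True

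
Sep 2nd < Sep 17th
True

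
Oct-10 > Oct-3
True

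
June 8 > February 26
True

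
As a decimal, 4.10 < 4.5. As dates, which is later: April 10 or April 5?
April 10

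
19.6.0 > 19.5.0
True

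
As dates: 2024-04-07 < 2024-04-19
True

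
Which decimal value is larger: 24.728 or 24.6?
24.728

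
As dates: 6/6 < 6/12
True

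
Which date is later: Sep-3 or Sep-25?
Sep-25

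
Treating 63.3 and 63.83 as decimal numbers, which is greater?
63.83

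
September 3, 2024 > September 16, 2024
False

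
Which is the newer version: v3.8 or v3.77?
v3.77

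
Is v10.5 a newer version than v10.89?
No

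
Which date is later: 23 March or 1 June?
1 June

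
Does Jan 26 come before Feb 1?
Yes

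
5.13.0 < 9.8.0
True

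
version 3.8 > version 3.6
True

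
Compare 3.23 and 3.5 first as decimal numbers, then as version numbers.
As decimals: 3.23 < 3.5. As versions: v3.23 > v3.5 (minor version 23 > 5).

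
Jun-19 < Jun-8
False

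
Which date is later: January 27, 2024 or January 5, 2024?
January 27, 2024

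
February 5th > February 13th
False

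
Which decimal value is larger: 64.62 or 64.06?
64.62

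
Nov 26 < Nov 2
False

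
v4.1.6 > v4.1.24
False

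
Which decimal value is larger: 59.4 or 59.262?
59.4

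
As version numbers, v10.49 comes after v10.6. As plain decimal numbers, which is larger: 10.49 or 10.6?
10.6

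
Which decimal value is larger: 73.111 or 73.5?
73.5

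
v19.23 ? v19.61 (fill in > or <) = <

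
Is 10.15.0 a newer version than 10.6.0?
Yes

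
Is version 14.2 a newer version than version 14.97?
No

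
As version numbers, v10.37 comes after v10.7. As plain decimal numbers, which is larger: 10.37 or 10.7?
10.7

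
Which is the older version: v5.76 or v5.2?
v5.2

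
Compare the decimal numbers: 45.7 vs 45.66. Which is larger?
45.7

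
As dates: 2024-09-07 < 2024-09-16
True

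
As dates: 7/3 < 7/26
True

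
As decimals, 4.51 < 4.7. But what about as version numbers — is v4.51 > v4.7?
True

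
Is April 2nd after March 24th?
Yes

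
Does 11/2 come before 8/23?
No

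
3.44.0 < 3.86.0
True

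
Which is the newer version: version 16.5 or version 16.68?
version 16.68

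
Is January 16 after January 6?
Yes. Day 16 comes after day 6 in January — this is a date comparison, not a decimal one (the decimal 1.16 would be smaller than 1.6).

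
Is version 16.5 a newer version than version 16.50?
No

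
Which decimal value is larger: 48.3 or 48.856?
48.856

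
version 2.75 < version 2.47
False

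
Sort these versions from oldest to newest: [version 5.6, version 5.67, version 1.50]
[version 1.50, version 5.6, version 5.67]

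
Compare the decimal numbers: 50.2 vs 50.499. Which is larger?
50.499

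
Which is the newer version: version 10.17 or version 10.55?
version 10.55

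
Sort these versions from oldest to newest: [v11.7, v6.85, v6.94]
[v6.85, v6.94, v11.7]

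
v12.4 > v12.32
False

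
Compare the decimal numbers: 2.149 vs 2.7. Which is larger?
2.7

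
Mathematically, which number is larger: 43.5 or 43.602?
43.602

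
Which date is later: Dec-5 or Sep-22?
Dec-5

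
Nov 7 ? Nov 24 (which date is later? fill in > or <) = <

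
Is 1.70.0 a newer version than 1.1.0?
Yes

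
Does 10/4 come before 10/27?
Yes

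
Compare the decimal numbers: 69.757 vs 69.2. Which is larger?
69.757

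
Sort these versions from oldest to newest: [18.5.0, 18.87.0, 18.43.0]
[18.5.0, 18.43.0, 18.87.0]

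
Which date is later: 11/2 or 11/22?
11/22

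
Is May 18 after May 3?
Yes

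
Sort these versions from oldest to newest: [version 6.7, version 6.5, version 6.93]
[version 6.5, version 6.7, version 6.93]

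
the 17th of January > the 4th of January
True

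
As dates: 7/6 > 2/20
True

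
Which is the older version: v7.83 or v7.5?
v7.5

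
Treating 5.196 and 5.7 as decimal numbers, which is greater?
5.7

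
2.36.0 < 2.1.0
False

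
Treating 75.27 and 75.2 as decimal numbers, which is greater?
75.27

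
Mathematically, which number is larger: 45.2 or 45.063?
45.2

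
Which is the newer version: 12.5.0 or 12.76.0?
12.76.0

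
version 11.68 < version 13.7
True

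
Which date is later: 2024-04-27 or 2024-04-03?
2024-04-27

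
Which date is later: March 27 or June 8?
June 8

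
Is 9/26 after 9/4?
Yes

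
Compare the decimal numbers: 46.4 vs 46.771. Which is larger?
46.771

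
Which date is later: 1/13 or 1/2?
1/13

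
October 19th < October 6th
False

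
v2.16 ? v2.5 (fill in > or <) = >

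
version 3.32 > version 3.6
True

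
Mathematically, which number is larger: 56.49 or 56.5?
56.5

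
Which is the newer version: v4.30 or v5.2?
v5.2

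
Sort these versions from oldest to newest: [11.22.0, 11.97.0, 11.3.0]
[11.3.0, 11.22.0, 11.97.0]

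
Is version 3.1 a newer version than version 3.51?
No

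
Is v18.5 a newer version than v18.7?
No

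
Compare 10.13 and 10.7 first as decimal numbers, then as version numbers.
As decimals: 10.13 < 10.7. As versions: v10.13 > v10.7 (minor version 13 > 7).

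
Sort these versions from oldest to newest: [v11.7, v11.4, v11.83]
[v11.4, v11.7, v11.83]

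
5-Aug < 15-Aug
True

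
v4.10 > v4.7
True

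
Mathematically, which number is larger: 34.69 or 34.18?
34.69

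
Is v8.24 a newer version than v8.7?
Yes. Version numbers are compared segment by segment as integers, not as decimals: minor version 24 > 7, so v8.24 > v8.7 (even though the decimal 8.24 < 8.7).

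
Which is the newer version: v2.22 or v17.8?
v17.8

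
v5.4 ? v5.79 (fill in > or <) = <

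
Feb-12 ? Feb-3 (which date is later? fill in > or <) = >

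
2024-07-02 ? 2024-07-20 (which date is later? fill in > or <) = <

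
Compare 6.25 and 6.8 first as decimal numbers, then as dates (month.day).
As decimals: 6.25 < 6.8. As dates: 6/25 is later than 6/8 (day 25 > day 8).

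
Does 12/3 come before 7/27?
No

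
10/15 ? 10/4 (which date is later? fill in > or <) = >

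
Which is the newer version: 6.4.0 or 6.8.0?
6.8.0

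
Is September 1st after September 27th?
No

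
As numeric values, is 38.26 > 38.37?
False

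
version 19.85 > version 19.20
True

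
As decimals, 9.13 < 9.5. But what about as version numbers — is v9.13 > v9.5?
True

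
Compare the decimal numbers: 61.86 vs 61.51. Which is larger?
61.86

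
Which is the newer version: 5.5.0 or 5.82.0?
5.82.0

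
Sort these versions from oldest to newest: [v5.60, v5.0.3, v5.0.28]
[v5.0.3, v5.0.28, v5.60]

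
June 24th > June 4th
True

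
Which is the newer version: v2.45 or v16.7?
v16.7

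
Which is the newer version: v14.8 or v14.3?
v14.8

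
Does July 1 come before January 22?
No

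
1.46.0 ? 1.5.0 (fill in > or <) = >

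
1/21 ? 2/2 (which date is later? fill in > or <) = <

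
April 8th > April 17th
False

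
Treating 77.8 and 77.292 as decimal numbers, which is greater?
77.8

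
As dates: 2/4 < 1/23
False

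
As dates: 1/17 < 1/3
False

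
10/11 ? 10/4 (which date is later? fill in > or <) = >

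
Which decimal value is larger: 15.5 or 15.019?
15.5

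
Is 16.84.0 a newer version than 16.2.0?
Yes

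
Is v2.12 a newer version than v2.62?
No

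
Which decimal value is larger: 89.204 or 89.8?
89.8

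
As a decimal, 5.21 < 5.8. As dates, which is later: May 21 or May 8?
May 21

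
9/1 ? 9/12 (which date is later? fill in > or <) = <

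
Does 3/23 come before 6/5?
Yes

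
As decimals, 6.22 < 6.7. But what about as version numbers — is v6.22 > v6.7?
True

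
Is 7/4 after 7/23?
No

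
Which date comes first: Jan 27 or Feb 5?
Jan 27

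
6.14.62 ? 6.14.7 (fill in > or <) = >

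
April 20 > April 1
True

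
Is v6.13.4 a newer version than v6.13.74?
No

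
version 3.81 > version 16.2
False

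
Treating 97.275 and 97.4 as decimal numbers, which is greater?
97.4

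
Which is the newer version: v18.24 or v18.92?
v18.92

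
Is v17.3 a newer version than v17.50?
No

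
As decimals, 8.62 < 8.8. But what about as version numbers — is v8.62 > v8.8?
True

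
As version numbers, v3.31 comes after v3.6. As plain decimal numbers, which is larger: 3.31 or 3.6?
3.6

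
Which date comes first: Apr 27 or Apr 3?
Apr 3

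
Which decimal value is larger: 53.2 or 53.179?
53.2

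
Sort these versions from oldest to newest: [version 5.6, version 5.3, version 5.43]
[version 5.3, version 5.6, version 5.43]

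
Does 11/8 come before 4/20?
No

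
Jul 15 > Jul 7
True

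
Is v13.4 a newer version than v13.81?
No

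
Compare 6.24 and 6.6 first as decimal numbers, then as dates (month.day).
As decimals: 6.24 < 6.6. As dates: 6/24 is later than 6/6 (day 24 > day 6).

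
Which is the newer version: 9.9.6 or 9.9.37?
9.9.37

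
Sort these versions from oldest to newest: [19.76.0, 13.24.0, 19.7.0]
[13.24.0, 19.7.0, 19.76.0]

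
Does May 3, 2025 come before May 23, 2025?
Yes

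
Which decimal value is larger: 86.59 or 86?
86.59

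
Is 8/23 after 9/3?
No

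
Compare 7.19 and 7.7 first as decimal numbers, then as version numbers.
As decimals: 7.19 < 7.7. As versions: v7.19 > v7.7 (minor version 19 > 7).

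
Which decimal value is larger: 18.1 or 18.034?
18.1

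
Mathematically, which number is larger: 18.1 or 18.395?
18.395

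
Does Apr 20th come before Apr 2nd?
No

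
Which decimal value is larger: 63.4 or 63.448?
63.448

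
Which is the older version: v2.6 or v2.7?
v2.6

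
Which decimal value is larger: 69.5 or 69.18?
69.5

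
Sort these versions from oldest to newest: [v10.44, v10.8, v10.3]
[v10.3, v10.8, v10.44]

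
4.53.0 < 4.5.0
False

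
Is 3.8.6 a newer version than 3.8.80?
No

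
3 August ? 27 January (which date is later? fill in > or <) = >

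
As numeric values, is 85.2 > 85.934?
False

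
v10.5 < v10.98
True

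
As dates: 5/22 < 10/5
True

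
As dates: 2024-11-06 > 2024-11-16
False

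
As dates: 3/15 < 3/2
False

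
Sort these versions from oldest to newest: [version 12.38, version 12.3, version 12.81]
[version 12.3, version 12.38, version 12.81]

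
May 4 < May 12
True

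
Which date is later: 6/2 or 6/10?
6/10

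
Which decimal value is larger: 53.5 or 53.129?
53.5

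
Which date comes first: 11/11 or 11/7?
11/7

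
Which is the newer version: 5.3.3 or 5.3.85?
5.3.85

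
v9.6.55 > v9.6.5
True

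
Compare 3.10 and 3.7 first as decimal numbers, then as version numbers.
As decimals: 3.10 < 3.7. As versions: v3.10 > v3.7 (minor version 10 > 7).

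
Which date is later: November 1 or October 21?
November 1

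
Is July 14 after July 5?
Yes. Day 14 comes after day 5 in July — this is a date comparison, not a decimal one (the decimal 7.14 would be smaller than 7.5).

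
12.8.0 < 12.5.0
False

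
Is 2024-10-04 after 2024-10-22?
No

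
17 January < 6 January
False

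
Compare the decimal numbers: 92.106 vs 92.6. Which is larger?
92.6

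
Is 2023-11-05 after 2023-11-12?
No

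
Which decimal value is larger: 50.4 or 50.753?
50.753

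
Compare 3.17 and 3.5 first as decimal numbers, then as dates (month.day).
As decimals: 3.17 < 3.5. As dates: 3/17 is later than 3/5 (day 17 > day 5).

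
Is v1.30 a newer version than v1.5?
Yes. Version numbers are compared segment by segment as integers, not as decimals: minor version 30 > 5, so v1.30 > v1.5 (even though the decimal 1.30 < 1.5).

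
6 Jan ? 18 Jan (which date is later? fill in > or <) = <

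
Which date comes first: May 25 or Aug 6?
May 25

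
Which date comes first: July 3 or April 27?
April 27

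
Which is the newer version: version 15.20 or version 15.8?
version 15.20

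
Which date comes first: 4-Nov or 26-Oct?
26-Oct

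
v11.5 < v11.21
True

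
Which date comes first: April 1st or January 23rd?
January 23rd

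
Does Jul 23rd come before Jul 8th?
No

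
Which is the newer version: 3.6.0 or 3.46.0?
3.46.0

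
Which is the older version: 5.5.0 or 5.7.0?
5.5.0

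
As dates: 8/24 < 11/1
True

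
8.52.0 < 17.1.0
True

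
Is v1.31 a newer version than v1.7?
Yes. Version numbers are compared segment by segment as integers, not as decimals: minor version 31 > 7, so v1.31 > v1.7 (even though the decimal 1.31 < 1.7).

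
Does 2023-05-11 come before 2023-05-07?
No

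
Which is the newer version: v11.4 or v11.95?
v11.95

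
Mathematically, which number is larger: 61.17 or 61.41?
61.41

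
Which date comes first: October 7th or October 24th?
October 7th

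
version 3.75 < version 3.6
False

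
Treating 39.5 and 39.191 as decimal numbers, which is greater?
39.5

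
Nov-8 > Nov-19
False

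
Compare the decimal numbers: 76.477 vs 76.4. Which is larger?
76.477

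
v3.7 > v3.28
False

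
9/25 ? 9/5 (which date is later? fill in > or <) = >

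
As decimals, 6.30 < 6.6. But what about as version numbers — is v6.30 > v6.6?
True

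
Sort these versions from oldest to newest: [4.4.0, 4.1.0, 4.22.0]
[4.1.0, 4.4.0, 4.22.0]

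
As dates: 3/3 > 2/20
True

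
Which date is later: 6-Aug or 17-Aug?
17-Aug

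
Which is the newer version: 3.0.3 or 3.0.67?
3.0.67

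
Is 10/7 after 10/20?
No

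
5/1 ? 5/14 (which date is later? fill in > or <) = <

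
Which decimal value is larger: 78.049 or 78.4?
78.4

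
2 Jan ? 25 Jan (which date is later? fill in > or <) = <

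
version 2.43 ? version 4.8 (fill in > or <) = <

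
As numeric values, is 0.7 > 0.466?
True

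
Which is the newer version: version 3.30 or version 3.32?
version 3.32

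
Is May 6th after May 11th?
No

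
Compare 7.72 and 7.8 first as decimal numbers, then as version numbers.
As decimals: 7.72 < 7.8. As versions: v7.72 > v7.8 (minor version 72 > 8).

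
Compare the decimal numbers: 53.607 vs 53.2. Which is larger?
53.607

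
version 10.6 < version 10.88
True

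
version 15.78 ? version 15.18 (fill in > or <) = >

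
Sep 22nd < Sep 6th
False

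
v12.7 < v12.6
False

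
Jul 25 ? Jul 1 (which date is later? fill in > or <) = >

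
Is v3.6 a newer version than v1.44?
Yes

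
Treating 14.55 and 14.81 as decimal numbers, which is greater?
14.81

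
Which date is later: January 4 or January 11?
January 11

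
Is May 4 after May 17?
No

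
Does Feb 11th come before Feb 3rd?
No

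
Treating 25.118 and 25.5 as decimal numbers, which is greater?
25.5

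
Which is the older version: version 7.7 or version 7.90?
version 7.7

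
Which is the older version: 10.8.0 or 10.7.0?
10.7.0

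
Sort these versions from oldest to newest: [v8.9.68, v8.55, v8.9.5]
[v8.9.5, v8.9.68, v8.55]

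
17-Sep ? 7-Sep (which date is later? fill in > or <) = >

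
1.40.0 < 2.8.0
True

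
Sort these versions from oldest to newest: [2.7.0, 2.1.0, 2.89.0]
[2.1.0, 2.7.0, 2.89.0]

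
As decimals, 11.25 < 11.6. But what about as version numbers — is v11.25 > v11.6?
True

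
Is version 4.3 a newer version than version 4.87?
No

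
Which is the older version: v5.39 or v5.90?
v5.39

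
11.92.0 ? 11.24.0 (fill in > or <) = >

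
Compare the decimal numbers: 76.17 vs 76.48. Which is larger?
76.48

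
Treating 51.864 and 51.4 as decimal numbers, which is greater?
51.864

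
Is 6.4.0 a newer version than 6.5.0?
No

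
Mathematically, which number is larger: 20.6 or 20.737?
20.737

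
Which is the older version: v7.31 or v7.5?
v7.5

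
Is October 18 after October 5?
Yes. Day 18 comes after day 5 in October — this is a date comparison, not a decimal one (the decimal 10.18 would be smaller than 10.5).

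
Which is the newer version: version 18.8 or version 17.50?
version 18.8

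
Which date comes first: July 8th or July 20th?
July 8th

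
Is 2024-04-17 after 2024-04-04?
Yes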